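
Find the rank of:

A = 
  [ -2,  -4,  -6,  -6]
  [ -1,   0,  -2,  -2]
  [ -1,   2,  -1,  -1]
Row reduce:
R2 → R2 - (1/2)·R1
R3 → R3 - (1/2)·R1
R3 → R3 - (2)·R2
REF = 
  [ -2,  -4,  -6,  -6]
  [  0,   2,   1,   1]
  [  0,   0,   0,   0]
Pivot columns: 1, 2 → 2 pivots.

rank(A) = 2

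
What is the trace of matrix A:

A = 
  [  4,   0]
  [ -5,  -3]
1

tr(A) = 4 + -3 = 1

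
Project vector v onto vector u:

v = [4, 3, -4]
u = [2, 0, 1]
proj_u(v) = [8/5, 0, 4/5]

v·u = (4)(2) + (3)(0) + (-4)(1) = 4
u·u = (2)² + (0)² + (1)² = 5
proj_u(v) = (v·u / u·u) × u = (4/5) × u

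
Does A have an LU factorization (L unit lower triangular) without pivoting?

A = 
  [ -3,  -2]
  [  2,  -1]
Yes.
A[1,1] = -3 ≠ 0, so Gaussian elimination proceeds without a row swap: multiplier ℓ₂₁ = (2)/(-3) = -2/3, and U[2,2] = -1 - (-2/3)(-2) = -7/3.
L = 
  [   1,    0]
  [-2/3,    1]
U = 
  [  -3,   -2]
  [   0, -7/3]
Check row 2 of LU: [(-2/3)(-3), (-2/3)(-2) + (-7/3)] = [2, -1] = row 2 of A ✓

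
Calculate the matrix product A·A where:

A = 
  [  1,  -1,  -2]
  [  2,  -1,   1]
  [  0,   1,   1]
A² = A·A:
A²[1,1] = (1)(1) + (-1)(2) + (-2)(0) = -1
A²[1,2] = (1)(-1) + (-1)(-1) + (-2)(1) = -2
A²[1,3] = (1)(-2) + (-1)(1) + (-2)(1) = -5
A²[2,1] = (2)(1) + (-1)(2) + (1)(0) = 0
A²[2,2] = (2)(-1) + (-1)(-1) + (1)(1) = 0
A²[2,3] = (2)(-2) + (-1)(1) + (1)(1) = -4
A²[3,1] = (0)(1) + (1)(2) + (1)(0) = 2
A²[3,2] = (0)(-1) + (1)(-1) + (1)(1) = 0
A²[3,3] = (0)(-2) + (1)(1) + (1)(1) = 2
A² = 
  [ -1,  -2,  -5]
  [  0,   0,  -4]
  [  2,   0,   2]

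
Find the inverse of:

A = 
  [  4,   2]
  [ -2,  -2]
det(A) = (4)(-2) - (2)(-2) = -4
For a 2×2 matrix, A⁻¹ = (1/det(A)) · [[d, -b], [-c, a]]
    = (-1/4) · [[-2, -2], [2, 4]]

A⁻¹ = 
  [ 1/2,  1/2]
  [-1/2,   -1]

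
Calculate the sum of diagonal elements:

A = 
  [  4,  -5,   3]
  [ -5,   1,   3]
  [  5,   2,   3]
8

tr(A) = 4 + 1 + 3 = 8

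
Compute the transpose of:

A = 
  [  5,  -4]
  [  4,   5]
Aᵀ = 
  [  5,   4]
  [ -4,   5]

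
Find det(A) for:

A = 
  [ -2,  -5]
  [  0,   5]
For a 2×2 matrix, det = ad - bc = (-2)(5) - (-5)(0) = -10

det(A) = -10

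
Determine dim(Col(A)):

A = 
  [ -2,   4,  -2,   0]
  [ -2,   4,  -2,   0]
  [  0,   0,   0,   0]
Row reduce:
R2 → R2 - (1)·R1
REF = 
  [ -2,   4,  -2,   0]
  [  0,   0,   0,   0]
  [  0,   0,   0,   0]
Pivot columns: 1 → 1 pivot.
dim(Col(A)) = number of pivot columns = 1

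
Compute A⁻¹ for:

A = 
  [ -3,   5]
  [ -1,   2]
det(A) = (-3)(2) - (5)(-1) = -1
For a 2×2 matrix, A⁻¹ = (1/det(A)) · [[d, -b], [-c, a]]
    = (-1) · [[2, -5], [1, -3]]

A⁻¹ = 
  [ -2,   5]
  [ -1,   3]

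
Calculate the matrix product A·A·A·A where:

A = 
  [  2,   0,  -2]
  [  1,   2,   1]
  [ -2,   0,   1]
A^4 = 
  [100,   0, -78]
  [ 18,  16,  -3]
  [-78,   0,  61]

A² = A·A:
A²[1,1] = (2)(2) + (0)(1) + (-2)(-2) = 8
A²[1,2] = (2)(0) + (0)(2) + (-2)(0) = 0
A²[1,3] = (2)(-2) + (0)(1) + (-2)(1) = -6
A²[2,1] = (1)(2) + (2)(1) + (1)(-2) = 2
A²[2,2] = (1)(0) + (2)(2) + (1)(0) = 4
A²[2,3] = (1)(-2) + (2)(1) + (1)(1) = 1
A²[3,1] = (-2)(2) + (0)(1) + (1)(-2) = -6
A²[3,2] = (-2)(0) + (0)(2) + (1)(0) = 0
A²[3,3] = (-2)(-2) + (0)(1) + (1)(1) = 5
A² = 
  [  8,   0,  -6]
  [  2,   4,   1]
  [ -6,   0,   5]

A^3 = A^2·A:
A^3[1,1] = (8)(2) + (0)(1) + (-6)(-2) = 28
A^3[1,2] = (8)(0) + (0)(2) + (-6)(0) = 0
A^3[1,3] = (8)(-2) + (0)(1) + (-6)(1) = -22
A^3[2,1] = (2)(2) + (4)(1) + (1)(-2) = 6
A^3[2,2] = (2)(0) + (4)(2) + (1)(0) = 8
A^3[2,3] = (2)(-2) + (4)(1) + (1)(1) = 1
A^3[3,1] = (-6)(2) + (0)(1) + (5)(-2) = -22
A^3[3,2] = (-6)(0) + (0)(2) + (5)(0) = 0
A^3[3,3] = (-6)(-2) + (0)(1) + (5)(1) = 17
A^3 = 
  [ 28,   0, -22]
  [  6,   8,   1]
  [-22,   0,  17]

A^4 = A^3·A:
A^4[1,1] = (28)(2) + (0)(1) + (-22)(-2) = 100
A^4[1,2] = (28)(0) + (0)(2) + (-22)(0) = 0
A^4[1,3] = (28)(-2) + (0)(1) + (-22)(1) = -78
A^4[2,1] = (6)(2) + (8)(1) + (1)(-2) = 18
A^4[2,2] = (6)(0) + (8)(2) + (1)(0) = 16
A^4[2,3] = (6)(-2) + (8)(1) + (1)(1) = -3
A^4[3,1] = (-22)(2) + (0)(1) + (17)(-2) = -78
A^4[3,2] = (-22)(0) + (0)(2) + (17)(0) = 0
A^4[3,3] = (-22)(-2) + (0)(1) + (17)(1) = 61
A^4 = 
  [100,   0, -78]
  [ 18,  16,  -3]
  [-78,   0,  61]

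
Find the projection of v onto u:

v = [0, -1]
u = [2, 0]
proj_u(v) = [0, 0]

v·u = (0)(2) + (-1)(0) = 0
u·u = (2)² + (0)² = 4
proj_u(v) = (v·u / u·u) × u = (0/4) × u = (0) × u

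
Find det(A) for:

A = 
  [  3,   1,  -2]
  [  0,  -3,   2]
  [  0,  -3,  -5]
Cofactor expansion along row 1:
det(A) = (3)·((-3)(-5) - (2)(-3)) - (1)·((0)(-5) - (2)(0)) + (-2)·((0)(-3) - (-3)(0))
  = (3)(21) - (1)(0) + (-2)(0)
  = 63

det(A) = 63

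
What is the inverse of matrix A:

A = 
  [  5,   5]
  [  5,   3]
det(A) = (5)(3) - (5)(5) = -10
For a 2×2 matrix, A⁻¹ = (1/det(A)) · [[d, -b], [-c, a]]
    = (-1/10) · [[3, -5], [-5, 5]]

A⁻¹ = 
  [-3/10,   1/2]
  [  1/2,  -1/2]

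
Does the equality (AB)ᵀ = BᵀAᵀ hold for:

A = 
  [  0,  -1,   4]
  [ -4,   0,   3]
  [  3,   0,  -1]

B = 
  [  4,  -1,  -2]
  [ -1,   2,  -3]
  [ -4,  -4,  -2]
Yes

(AB)ᵀ = 
  [-15, -28,  16]
  [-18,  -8,   1]
  [ -5,   2,  -4]

BᵀAᵀ = 
  [-15, -28,  16]
  [-18,  -8,   1]
  [ -5,   2,  -4]

Both sides are equal — this is the standard identity (AB)ᵀ = BᵀAᵀ, which holds for all A, B.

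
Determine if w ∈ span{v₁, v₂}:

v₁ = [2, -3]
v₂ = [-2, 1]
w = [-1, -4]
Yes

Form the augmented matrix and row-reduce:
[v₁|v₂|w] = 
  [  2,  -2,  -1]
  [ -3,   1,  -4]
R2 → R2 + (3/2)·R1
REF = 
  [    2,    -2,    -1]
  [    0,    -2, -11/2]

No row of the form [0 0 | nonzero], so the system is consistent. Back-substitution gives c₁ = 9/4, c₂ = 11/4: w = (9/4)·v₁ + (11/4)·v₂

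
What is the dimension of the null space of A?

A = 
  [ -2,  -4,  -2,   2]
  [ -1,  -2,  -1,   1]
nullity(A) = 3

Row reduce:
R2 → R2 - (1/2)·R1
REF = 
  [ -2,  -4,  -2,   2]
  [  0,   0,   0,   0]
Pivot columns: 1 → 1 pivot.
rank(A) = 1, so nullity(A) = 4 - 1 = 3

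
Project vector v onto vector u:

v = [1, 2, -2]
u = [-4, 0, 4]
v·u = (1)(-4) + (2)(0) + (-2)(4) = -12
u·u = (-4)² + (0)² + (4)² = 32
proj_u(v) = (v·u / u·u) × u = (-12/32) × u = (-3/8) × u

proj_u(v) = [3/2, 0, -3/2]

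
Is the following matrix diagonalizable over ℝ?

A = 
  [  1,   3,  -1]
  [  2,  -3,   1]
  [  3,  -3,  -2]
No

Characteristic polynomial: det(λI - A) = λ³ + 4λ² + λ - 27
By the rational root theorem any rational root is an integer dividing 27; none of those is a root, so p(λ) has no rational roots and hence (being an irreducible cubic) no repeated roots.
Discriminant of the cubic: Δ = -14703
Δ < 0 ⇒ one real eigenvalue and a complex-conjugate pair: λ ≈ -3.017 + 2.042i, -3.017 - 2.042i, 2.034
Has complex eigenvalues (not diagonalizable over ℝ).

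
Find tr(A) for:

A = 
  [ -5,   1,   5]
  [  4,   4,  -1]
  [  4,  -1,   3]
2

tr(A) = -5 + 4 + 3 = 2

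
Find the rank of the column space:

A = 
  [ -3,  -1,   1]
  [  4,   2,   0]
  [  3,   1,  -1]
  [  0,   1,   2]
Row reduce:
R2 → R2 + (4/3)·R1
R3 → R3 + (1)·R1
R4 → R4 - (3/2)·R2
REF = 
  [ -3,  -1,   1]
  [  0, 2/3, 4/3]
  [  0,   0,   0]
  [  0,   0,   0]
Pivot columns: 1, 2 → 2 pivots.
dim(Col(A)) = number of pivot columns = 2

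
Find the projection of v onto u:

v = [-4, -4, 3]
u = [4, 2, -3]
v·u = (-4)(4) + (-4)(2) + (3)(-3) = -33
u·u = (4)² + (2)² + (-3)² = 29
proj_u(v) = (v·u / u·u) × u = (-33/29) × u

proj_u(v) = [-132/29, -66/29, 99/29]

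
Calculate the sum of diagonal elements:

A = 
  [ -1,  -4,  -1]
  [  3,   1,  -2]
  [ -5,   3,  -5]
-5

tr(A) = -1 + 1 + -5 = -5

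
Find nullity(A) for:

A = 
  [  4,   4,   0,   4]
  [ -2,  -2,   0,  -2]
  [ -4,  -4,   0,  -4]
nullity(A) = 3

Row reduce:
R2 → R2 + (1/2)·R1
R3 → R3 + (1)·R1
REF = 
  [  4,   4,   0,   4]
  [  0,   0,   0,   0]
  [  0,   0,   0,   0]
Pivot columns: 1 → 1 pivot.
rank(A) = 1, so nullity(A) = 4 - 1 = 3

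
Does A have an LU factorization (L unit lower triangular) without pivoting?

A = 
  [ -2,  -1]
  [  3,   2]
Yes.
A[1,1] = -2 ≠ 0, so Gaussian elimination proceeds without a row swap: multiplier ℓ₂₁ = (3)/(-2) = -3/2, and U[2,2] = 2 - (-3/2)(-1) = 1/2.
L = 
  [   1,    0]
  [-3/2,    1]
U = 
  [ -2,  -1]
  [  0, 1/2]
Check row 2 of LU: [(-3/2)(-2), (-3/2)(-1) + (1/2)] = [3, 2] = row 2 of A ✓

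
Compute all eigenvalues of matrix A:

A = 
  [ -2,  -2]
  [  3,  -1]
tr(A) = -3, det(A) = 8
Characteristic polynomial: λ² - tr(A)λ + det(A) = λ² + 3λ + 8
λ² + 3λ + 8 = 0  ⇒  λ = (-3 ± √((3)² - 4·(8)))/2 = (-3 ± √(-23))/2
  = (-3 + i√23)/2,  (-3 - i√23)/2

λ = (-3 + i√23)/2, (-3 - i√23)/2  (≈ -1.5 + 2.398i, -1.5 - 2.398i)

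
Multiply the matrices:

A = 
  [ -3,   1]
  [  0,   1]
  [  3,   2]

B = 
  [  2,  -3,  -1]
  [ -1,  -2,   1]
AB = 
  [ -7,   7,   4]
  [ -1,  -2,   1]
  [  4, -13,  -1]

A is 3×2 and B is 2×3, so AB is 3×3. Each entry is (row of A)·(column of B):
AB[1,1] = (-3)(2) + (1)(-1) = -7
AB[1,2] = (-3)(-3) + (1)(-2) = 7
AB[1,3] = (-3)(-1) + (1)(1) = 4
AB[2,1] = (0)(2) + (1)(-1) = -1
AB[2,2] = (0)(-3) + (1)(-2) = -2
AB[2,3] = (0)(-1) + (1)(1) = 1
AB[3,1] = (3)(2) + (2)(-1) = 4
AB[3,2] = (3)(-3) + (2)(-2) = -13
AB[3,3] = (3)(-1) + (2)(1) = -1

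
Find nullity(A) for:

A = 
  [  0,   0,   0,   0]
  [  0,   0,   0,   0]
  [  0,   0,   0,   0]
nullity(A) = 4

Row reduce:
(no row operations needed)
REF = 
  [  0,   0,   0,   0]
  [  0,   0,   0,   0]
  [  0,   0,   0,   0]
Pivot columns: none → 0 pivots.
rank(A) = 0, so nullity(A) = 4 - 0 = 4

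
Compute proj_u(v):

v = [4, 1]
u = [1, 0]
proj_u(v) = [4, 0]

v·u = (4)(1) + (1)(0) = 4
u·u = (1)² + (0)² = 1
proj_u(v) = (v·u / u·u) × u = (4/1) × u = (4) × u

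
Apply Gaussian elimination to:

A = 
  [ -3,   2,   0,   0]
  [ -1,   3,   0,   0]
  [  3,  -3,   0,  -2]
Row operations:
R2 → R2 - (1/3)·R1
R3 → R3 + (1)·R1
R3 → R3 + (3/7)·R2

Resulting echelon form:
REF = 
  [ -3,   2,   0,   0]
  [  0, 7/3,   0,   0]
  [  0,   0,   0,  -2]

Rank = 3 (number of non-zero pivot rows).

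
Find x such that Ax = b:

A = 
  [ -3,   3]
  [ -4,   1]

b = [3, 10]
x = [-3, -2]

Row reduce the augmented matrix [A|b]:
R2 → R2 - (4/3)·R1
REF = 
  [ -3,   3,   3]
  [  0,  -3,   6]

Back-substitution:
x₂ = 6 / (-3) = -2
x₁ = (3 - (3)(-2)) / (-3) = -3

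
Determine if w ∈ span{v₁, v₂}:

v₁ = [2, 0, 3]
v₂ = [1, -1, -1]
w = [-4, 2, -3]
No

Form the augmented matrix and row-reduce:
[v₁|v₂|w] = 
  [  2,   1,  -4]
  [  0,  -1,   2]
  [  3,  -1,  -3]
R3 → R3 - (3/2)·R1
R3 → R3 - (5/2)·R2
REF = 
  [  2,   1,  -4]
  [  0,  -1,   2]
  [  0,   0,  -2]

Row 3 reads [0 0 | -2], i.e. 0 = -2, so the system is inconsistent and w ∉ span{v₁, v₂}.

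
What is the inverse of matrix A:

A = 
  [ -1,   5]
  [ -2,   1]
det(A) = (-1)(1) - (5)(-2) = 9
For a 2×2 matrix, A⁻¹ = (1/det(A)) · [[d, -b], [-c, a]]
    = (1/9) · [[1, -5], [2, -1]]

A⁻¹ = 
  [ 1/9, -5/9]
  [ 2/9, -1/9]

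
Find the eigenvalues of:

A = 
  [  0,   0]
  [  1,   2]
λ = 2, 0

tr(A) = 2, det(A) = 0
Characteristic polynomial: λ² - tr(A)λ + det(A) = λ² - 2λ
λ² - 2λ = λ(λ - 2)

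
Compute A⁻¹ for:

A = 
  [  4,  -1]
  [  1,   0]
det(A) = (4)(0) - (-1)(1) = 1
For a 2×2 matrix, A⁻¹ = (1/det(A)) · [[d, -b], [-c, a]]
    = (1) · [[0, 1], [-1, 4]]

A⁻¹ = 
  [  0,   1]
  [ -1,   4]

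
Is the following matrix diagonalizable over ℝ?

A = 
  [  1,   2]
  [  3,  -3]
Yes

tr(A) = -2, det(A) = -9
Characteristic polynomial: λ² - tr(A)λ + det(A) = λ² + 2λ - 9
λ² + 2λ - 9 = 0  ⇒  λ = (-2 ± √((2)² - 4·(-9)))/2 = (-2 ± √(40))/2
  = -1 + √10,  -1 - √10
Eigenvalues: -1 + √10, -1 - √10  (≈ 2.162, -4.162)
The two irrational eigenvalues are distinct (simple), so each has alg. mult. = geom. mult. = 1.
Sum of geometric multiplicities equals n, so A has n independent eigenvectors.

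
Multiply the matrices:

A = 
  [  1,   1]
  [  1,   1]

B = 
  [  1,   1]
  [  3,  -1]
A is 2×2 and B is 2×2, so AB is 2×2. Each entry is (row of A)·(column of B):
AB[1,1] = (1)(1) + (1)(3) = 4
AB[1,2] = (1)(1) + (1)(-1) = 0
AB[2,1] = (1)(1) + (1)(3) = 4
AB[2,2] = (1)(1) + (1)(-1) = 0

AB = 
  [  4,   0]
  [  4,   0]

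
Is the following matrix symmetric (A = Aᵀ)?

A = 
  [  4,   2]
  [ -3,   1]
No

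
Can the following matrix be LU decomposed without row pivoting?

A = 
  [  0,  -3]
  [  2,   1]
No.
A[1,1] = 0 but A[2,1] = 2 ≠ 0. Any LU with L unit lower triangular has (LU)[1,1] = U[1,1] and (LU)[2,1] = L[2,1]·U[1,1]; matching A forces U[1,1] = 0, which then forces (LU)[2,1] = 0 ≠ 2. A row swap (pivoting) is required.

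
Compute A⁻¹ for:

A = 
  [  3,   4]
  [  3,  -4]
det(A) = (3)(-4) - (4)(3) = -24
For a 2×2 matrix, A⁻¹ = (1/det(A)) · [[d, -b], [-c, a]]
    = (-1/24) · [[-4, -4], [-3, 3]]

A⁻¹ = 
  [ 1/6,  1/6]
  [ 1/8, -1/8]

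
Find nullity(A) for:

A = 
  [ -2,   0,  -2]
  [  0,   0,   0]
nullity(A) = 2

Row reduce:
(no row operations needed)
REF = 
  [ -2,   0,  -2]
  [  0,   0,   0]
Pivot columns: 1 → 1 pivot.
rank(A) = 1, so nullity(A) = 3 - 1 = 2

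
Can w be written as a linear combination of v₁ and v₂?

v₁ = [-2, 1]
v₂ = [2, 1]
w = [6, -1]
Yes

Form the augmented matrix and row-reduce:
[v₁|v₂|w] = 
  [ -2,   2,   6]
  [  1,   1,  -1]
R2 → R2 + (1/2)·R1
REF = 
  [ -2,   2,   6]
  [  0,   2,   2]

No row of the form [0 0 | nonzero], so the system is consistent. Back-substitution gives c₁ = -2, c₂ = 1: w = (-2)·v₁ + (1)·v₂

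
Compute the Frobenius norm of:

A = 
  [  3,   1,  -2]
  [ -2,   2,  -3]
||A||_F = 5.568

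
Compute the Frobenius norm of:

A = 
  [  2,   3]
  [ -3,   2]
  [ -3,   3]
||A||_F = 6.633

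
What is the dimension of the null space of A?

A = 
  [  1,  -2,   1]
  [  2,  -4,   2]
nullity(A) = 2

Row reduce:
R2 → R2 - (2)·R1
REF = 
  [  1,  -2,   1]
  [  0,   0,   0]
Pivot columns: 1 → 1 pivot.
rank(A) = 1, so nullity(A) = 3 - 1 = 2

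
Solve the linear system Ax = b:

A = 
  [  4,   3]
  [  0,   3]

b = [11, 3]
Row reduce the augmented matrix [A|b]:
(already in echelon form)
REF = 
  [  4,   3,  11]
  [  0,   3,   3]

Back-substitution:
x₂ = 3 / 3 = 1
x₁ = (11 - (3)(1)) / 4 = 2

x = [2, 1]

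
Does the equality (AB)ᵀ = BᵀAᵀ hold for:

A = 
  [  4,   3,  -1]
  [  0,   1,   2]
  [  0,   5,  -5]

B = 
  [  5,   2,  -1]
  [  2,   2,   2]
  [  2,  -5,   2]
Yes

(AB)ᵀ = 
  [ 24,   6,   0]
  [ 19,  -8,  35]
  [  0,   6,   0]

BᵀAᵀ = 
  [ 24,   6,   0]
  [ 19,  -8,  35]
  [  0,   6,   0]

Both sides are equal — this is the standard identity (AB)ᵀ = BᵀAᵀ, which holds for all A, B.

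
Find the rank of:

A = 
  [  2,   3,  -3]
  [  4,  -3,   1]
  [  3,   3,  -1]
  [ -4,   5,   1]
rank(A) = 3

Row reduce:
R2 → R2 - (2)·R1
R3 → R3 - (3/2)·R1
R4 → R4 + (2)·R1
R3 → R3 - (1/6)·R2
R4 → R4 + (11/9)·R2
R4 → R4 - (32/21)·R3
REF = 
  [  2,   3,  -3]
  [  0,  -9,   7]
  [  0,   0, 7/3]
  [  0,   0,   0]
Pivot columns: 1, 2, 3 → 3 pivots.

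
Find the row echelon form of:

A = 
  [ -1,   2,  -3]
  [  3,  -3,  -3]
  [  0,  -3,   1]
Row operations:
R2 → R2 + (3)·R1
R3 → R3 + (1)·R2

Resulting echelon form:
REF = 
  [ -1,   2,  -3]
  [  0,   3, -12]
  [  0,   0, -11]

Rank = 3 (number of non-zero pivot rows).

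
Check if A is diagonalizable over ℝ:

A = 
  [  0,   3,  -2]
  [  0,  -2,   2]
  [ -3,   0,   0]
No

Characteristic polynomial: det(λI - A) = λ³ + 2λ² - 6λ + 6
By the rational root theorem any rational root is an integer dividing 6; none of those is a root, so p(λ) has no rational roots and hence (being an irreducible cubic) no repeated roots.
Discriminant of the cubic: Δ = -1452
Δ < 0 ⇒ one real eigenvalue and a complex-conjugate pair: λ ≈ -3.921, 0.9603 + 0.7798i, 0.9603 - 0.7798i
Has complex eigenvalues (not diagonalizable over ℝ).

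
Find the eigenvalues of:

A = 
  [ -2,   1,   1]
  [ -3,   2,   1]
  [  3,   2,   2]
Characteristic polynomial: det(λI - A) = λ³ - 2λ² - 6λ + 7
Testing integer divisors of the constant term: p(1) = 0, so (λ - 1) is a factor:
p(λ) = (λ - 1)(λ² - λ - 7)
λ² - λ - 7 = 0  ⇒  λ = (1 ± √((-1)² - 4·(-7)))/2 = (1 ± √(29))/2
  = (1 + √29)/2,  (1 - √29)/2

λ = 1, (1 + √29)/2, (1 - √29)/2  (≈ 1, 3.193, -2.193)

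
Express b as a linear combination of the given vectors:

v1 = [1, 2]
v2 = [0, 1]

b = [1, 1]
c1 = 1, c2 = -1

b = 1·v1 + -1·v2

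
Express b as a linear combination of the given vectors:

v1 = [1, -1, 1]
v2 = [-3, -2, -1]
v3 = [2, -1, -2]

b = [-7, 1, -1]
c1 = -2, c2 = 1, c3 = -1

b = -2·v1 + 1·v2 + -1·v3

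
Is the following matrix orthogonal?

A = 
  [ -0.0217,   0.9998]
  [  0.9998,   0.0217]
Yes

AᵀA = 
  [  1.0001,   0]
  [  0,   1.0001]
≈ I (equal to I up to the 4-dp rounding of the entries)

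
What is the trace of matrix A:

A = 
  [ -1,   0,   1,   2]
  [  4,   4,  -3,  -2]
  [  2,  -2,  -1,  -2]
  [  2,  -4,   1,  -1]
1

tr(A) = -1 + 4 + -1 + -1 = 1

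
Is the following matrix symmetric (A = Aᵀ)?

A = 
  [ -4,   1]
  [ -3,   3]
No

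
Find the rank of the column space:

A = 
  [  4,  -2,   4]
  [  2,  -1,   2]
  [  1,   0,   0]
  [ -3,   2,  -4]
Row reduce:
R2 → R2 - (1/2)·R1
R3 → R3 - (1/4)·R1
R4 → R4 + (3/4)·R1
Swap R2 ↔ R3
R4 → R4 - (1)·R2
REF = 
  [  4,  -2,   4]
  [  0, 1/2,  -1]
  [  0,   0,   0]
  [  0,   0,   0]
Pivot columns: 1, 2 → 2 pivots.
dim(Col(A)) = number of pivot columns = 2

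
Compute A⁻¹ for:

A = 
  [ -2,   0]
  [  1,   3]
det(A) = (-2)(3) - (0)(1) = -6
For a 2×2 matrix, A⁻¹ = (1/det(A)) · [[d, -b], [-c, a]]
    = (-1/6) · [[3, 0], [-1, -2]]

A⁻¹ = 
  [-1/2,    0]
  [ 1/6,  1/3]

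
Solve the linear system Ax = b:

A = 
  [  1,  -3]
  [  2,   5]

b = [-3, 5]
x = [0, 1]

Row reduce the augmented matrix [A|b]:
R2 → R2 - (2)·R1
REF = 
  [  1,  -3,  -3]
  [  0,  11,  11]

Back-substitution:
x₂ = 11 / 11 = 1
x₁ = (-3 - (-3)(1)) / 1 = 0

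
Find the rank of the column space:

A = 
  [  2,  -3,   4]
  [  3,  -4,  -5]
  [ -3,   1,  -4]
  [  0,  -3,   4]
Row reduce:
R2 → R2 - (3/2)·R1
R3 → R3 + (3/2)·R1
R3 → R3 + (7)·R2
R4 → R4 + (6)·R2
R4 → R4 - (62/75)·R3
REF = 
  [  2,  -3,   4]
  [  0, 1/2, -11]
  [  0,   0, -75]
  [  0,   0,   0]
Pivot columns: 1, 2, 3 → 3 pivots.
dim(Col(A)) = number of pivot columns = 3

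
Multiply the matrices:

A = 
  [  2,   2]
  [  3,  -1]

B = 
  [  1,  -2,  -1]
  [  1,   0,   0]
A is 2×2 and B is 2×3, so AB is 2×3. Each entry is (row of A)·(column of B):
AB[1,1] = (2)(1) + (2)(1) = 4
AB[1,2] = (2)(-2) + (2)(0) = -4
AB[1,3] = (2)(-1) + (2)(0) = -2
AB[2,1] = (3)(1) + (-1)(1) = 2
AB[2,2] = (3)(-2) + (-1)(0) = -6
AB[2,3] = (3)(-1) + (-1)(0) = -3

AB = 
  [  4,  -4,  -2]
  [  2,  -6,  -3]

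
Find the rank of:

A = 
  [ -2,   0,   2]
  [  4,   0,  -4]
rank(A) = 1

Row reduce:
R2 → R2 + (2)·R1
REF = 
  [ -2,   0,   2]
  [  0,   0,   0]
Pivot columns: 1 → 1 pivot.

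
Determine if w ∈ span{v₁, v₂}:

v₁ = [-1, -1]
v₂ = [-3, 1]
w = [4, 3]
Yes

Form the augmented matrix and row-reduce:
[v₁|v₂|w] = 
  [ -1,  -3,   4]
  [ -1,   1,   3]
R2 → R2 - (1)·R1
REF = 
  [ -1,  -3,   4]
  [  0,   4,  -1]

No row of the form [0 0 | nonzero], so the system is consistent. Back-substitution gives c₁ = -13/4, c₂ = -1/4: w = (-13/4)·v₁ + (-1/4)·v₂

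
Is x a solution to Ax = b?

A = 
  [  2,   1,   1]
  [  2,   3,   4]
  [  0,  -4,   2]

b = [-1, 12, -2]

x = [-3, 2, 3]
Yes

Ax = [-1, 12, -2] = b ✓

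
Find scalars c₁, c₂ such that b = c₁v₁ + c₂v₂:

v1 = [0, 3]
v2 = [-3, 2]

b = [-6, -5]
c1 = -3, c2 = 2

b = -3·v1 + 2·v2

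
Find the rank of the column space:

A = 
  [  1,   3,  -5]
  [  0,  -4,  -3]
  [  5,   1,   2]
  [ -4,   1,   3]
Row reduce:
R3 → R3 - (5)·R1
R4 → R4 + (4)·R1
R3 → R3 - (7/2)·R2
R4 → R4 + (13/4)·R2
R4 → R4 + (107/150)·R3
REF = 
  [   1,    3,   -5]
  [   0,   -4,   -3]
  [   0,    0, 75/2]
  [   0,    0,    0]
Pivot columns: 1, 2, 3 → 3 pivots.
dim(Col(A)) = number of pivot columns = 3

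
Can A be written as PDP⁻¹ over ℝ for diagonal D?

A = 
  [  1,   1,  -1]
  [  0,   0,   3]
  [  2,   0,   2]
No

Characteristic polynomial: det(λI - A) = λ³ - 3λ² + 4λ - 6
By the rational root theorem any rational root is an integer dividing 6; none of those is a root, so p(λ) has no rational roots and hence (being an irreducible cubic) no repeated roots.
Discriminant of the cubic: Δ = -436
Δ < 0 ⇒ one real eigenvalue and a complex-conjugate pair: λ ≈ 2.379, 0.3106 + 1.558i, 0.3106 - 1.558i
Has complex eigenvalues (not diagonalizable over ℝ).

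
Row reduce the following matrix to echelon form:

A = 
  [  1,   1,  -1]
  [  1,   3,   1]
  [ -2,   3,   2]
Row operations:
R2 → R2 - (1)·R1
R3 → R3 + (2)·R1
R3 → R3 - (5/2)·R2

Resulting echelon form:
REF = 
  [  1,   1,  -1]
  [  0,   2,   2]
  [  0,   0,  -5]

Rank = 3 (number of non-zero pivot rows).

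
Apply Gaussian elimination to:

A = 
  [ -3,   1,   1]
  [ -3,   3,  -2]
Row operations:
R2 → R2 - (1)·R1

Resulting echelon form:
REF = 
  [ -3,   1,   1]
  [  0,   2,  -3]

Rank = 2 (number of non-zero pivot rows).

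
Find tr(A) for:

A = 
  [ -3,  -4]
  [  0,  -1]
-4

tr(A) = -3 + -1 = -4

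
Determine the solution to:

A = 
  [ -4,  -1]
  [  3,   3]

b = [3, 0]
x = [-1, 1]

Row reduce the augmented matrix [A|b]:
R2 → R2 + (3/4)·R1
REF = 
  [ -4,  -1,   3]
  [  0, 9/4, 9/4]

Back-substitution:
x₂ = (9/4) / (9/4) = 1
x₁ = (3 - (-1)(1)) / (-4) = -1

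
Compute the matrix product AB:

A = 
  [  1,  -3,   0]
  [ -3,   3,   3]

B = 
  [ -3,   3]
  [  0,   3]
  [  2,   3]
A is 2×3 and B is 3×2, so AB is 2×2. Each entry is (row of A)·(column of B):
AB[1,1] = (1)(-3) + (-3)(0) + (0)(2) = -3
AB[1,2] = (1)(3) + (-3)(3) + (0)(3) = -6
AB[2,1] = (-3)(-3) + (3)(0) + (3)(2) = 15
AB[2,2] = (-3)(3) + (3)(3) + (3)(3) = 9

AB = 
  [ -3,  -6]
  [ 15,   9]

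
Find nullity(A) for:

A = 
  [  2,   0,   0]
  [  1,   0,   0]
nullity(A) = 2

Row reduce:
R2 → R2 - (1/2)·R1
REF = 
  [  2,   0,   0]
  [  0,   0,   0]
Pivot columns: 1 → 1 pivot.
rank(A) = 1, so nullity(A) = 3 - 1 = 2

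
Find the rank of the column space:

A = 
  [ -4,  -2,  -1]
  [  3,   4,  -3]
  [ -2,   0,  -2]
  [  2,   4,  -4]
Row reduce:
R2 → R2 + (3/4)·R1
R3 → R3 - (1/2)·R1
R4 → R4 + (1/2)·R1
R3 → R3 - (2/5)·R2
R4 → R4 - (6/5)·R2
REF = 
  [   -4,    -2,    -1]
  [    0,   5/2, -15/4]
  [    0,     0,     0]
  [    0,     0,     0]
Pivot columns: 1, 2 → 2 pivots.
dim(Col(A)) = number of pivot columns = 2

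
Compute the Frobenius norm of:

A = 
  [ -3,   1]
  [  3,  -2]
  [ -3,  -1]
||A||_F = 5.745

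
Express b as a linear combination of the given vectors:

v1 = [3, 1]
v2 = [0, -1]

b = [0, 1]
c1 = 0, c2 = -1

b = 0·v1 + -1·v2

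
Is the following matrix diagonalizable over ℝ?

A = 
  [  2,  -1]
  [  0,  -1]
Yes

tr(A) = 1, det(A) = -2
Characteristic polynomial: λ² - tr(A)λ + det(A) = λ² - λ - 2
λ² - λ - 2 = (λ + 1)(λ - 2)
Eigenvalues: 2, -1
λ=-1: alg. mult. = 1, geom. mult. = 2 - rank(A - (-1)I) = 2 - 1 = 1
λ=2: alg. mult. = 1, geom. mult. = 2 - rank(A - (2)I) = 2 - 1 = 1
Sum of geometric multiplicities equals n, so A has n independent eigenvectors.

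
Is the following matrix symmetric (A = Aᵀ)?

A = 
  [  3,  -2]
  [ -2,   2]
Yes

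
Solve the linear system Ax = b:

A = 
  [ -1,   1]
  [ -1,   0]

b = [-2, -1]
x = [1, -1]

Row reduce the augmented matrix [A|b]:
R2 → R2 - (1)·R1
REF = 
  [ -1,   1,  -2]
  [  0,  -1,   1]

Back-substitution:
x₂ = 1 / (-1) = -1
x₁ = (-2 - (1)(-1)) / (-1) = 1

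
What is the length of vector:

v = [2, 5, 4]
6.708

||v||₂ = √((2)² + (5)² + (4)²) = √45 = 6.708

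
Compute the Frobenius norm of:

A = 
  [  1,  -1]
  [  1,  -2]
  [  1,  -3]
||A||_F = 4.123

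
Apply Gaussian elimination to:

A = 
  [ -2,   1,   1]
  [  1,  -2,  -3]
Row operations:
R2 → R2 + (1/2)·R1

Resulting echelon form:
REF = 
  [  -2,    1,    1]
  [   0, -3/2, -5/2]

Rank = 2 (number of non-zero pivot rows).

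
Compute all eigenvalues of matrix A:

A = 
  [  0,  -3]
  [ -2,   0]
tr(A) = 0, det(A) = -6
Characteristic polynomial: λ² - tr(A)λ + det(A) = λ² - 6
λ² - 6 = 0  ⇒  λ = (0 ± √((0)² - 4·(-6)))/2 = (0 ± √(24))/2
  = √6,  -√6

λ = √6, -√6  (≈ 2.449, -2.449)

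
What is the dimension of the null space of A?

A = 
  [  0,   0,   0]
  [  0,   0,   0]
nullity(A) = 3

Row reduce:
(no row operations needed)
REF = 
  [  0,   0,   0]
  [  0,   0,   0]
Pivot columns: none → 0 pivots.
rank(A) = 0, so nullity(A) = 3 - 0 = 3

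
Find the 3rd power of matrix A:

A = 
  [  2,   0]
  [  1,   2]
A² = A·A:
A²[1,1] = (2)(2) + (0)(1) = 4
A²[1,2] = (2)(0) + (0)(2) = 0
A²[2,1] = (1)(2) + (2)(1) = 4
A²[2,2] = (1)(0) + (2)(2) = 4
A² = 
  [  4,   0]
  [  4,   4]

A^3 = A^2·A:
A^3[1,1] = (4)(2) + (0)(1) = 8
A^3[1,2] = (4)(0) + (0)(2) = 0
A^3[2,1] = (4)(2) + (4)(1) = 12
A^3[2,2] = (4)(0) + (4)(2) = 8
A^3 = 
  [  8,   0]
  [ 12,   8]

Therefore
A^3 = 
  [  8,   0]
  [ 12,   8]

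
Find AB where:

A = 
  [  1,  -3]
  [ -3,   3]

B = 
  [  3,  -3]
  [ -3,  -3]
AB = 
  [ 12,   6]
  [-18,   0]

A is 2×2 and B is 2×2, so AB is 2×2. Each entry is (row of A)·(column of B):
AB[1,1] = (1)(3) + (-3)(-3) = 12
AB[1,2] = (1)(-3) + (-3)(-3) = 6
AB[2,1] = (-3)(3) + (3)(-3) = -18
AB[2,2] = (-3)(-3) + (3)(-3) = 0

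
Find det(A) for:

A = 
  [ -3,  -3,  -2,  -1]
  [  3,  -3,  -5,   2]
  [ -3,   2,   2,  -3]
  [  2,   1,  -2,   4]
-150

Cofactor expansion along row 1: det(A) = a₁₁M₁₁ - a₁₂M₁₂ + a₁₃M₁₃ - a₁₄M₁₄

M₁₁ = det[[-3, -5, 2]; [2, 2, -3]; [1, -2, 4]]
  = (-3)·((2)(4) - (-3)(-2)) - (-5)·((2)(4) - (-3)(1)) + (2)·((2)(-2) - (2)(1))
  = (-3)(2) - (-5)(11) + (2)(-6)
  = 37
M₁₂ = det[[3, -5, 2]; [-3, 2, -3]; [2, -2, 4]]
  = (3)·((2)(4) - (-3)(-2)) - (-5)·((-3)(4) - (-3)(2)) + (2)·((-3)(-2) - (2)(2))
  = (3)(2) - (-5)(-6) + (2)(2)
  = -20
M₁₃ = det[[3, -3, 2]; [-3, 2, -3]; [2, 1, 4]]
  = (3)·((2)(4) - (-3)(1)) - (-3)·((-3)(4) - (-3)(2)) + (2)·((-3)(1) - (2)(2))
  = (3)(11) - (-3)(-6) + (2)(-7)
  = 1
M₁₄ = det[[3, -3, -5]; [-3, 2, 2]; [2, 1, -2]]
  = (3)·((2)(-2) - (2)(1)) - (-3)·((-3)(-2) - (2)(2)) + (-5)·((-3)(1) - (2)(2))
  = (3)(-6) - (-3)(2) + (-5)(-7)
  = 23

det(A) = (-3)(37) - (-3)(-20) + (-2)(1) - (-1)(23) = -150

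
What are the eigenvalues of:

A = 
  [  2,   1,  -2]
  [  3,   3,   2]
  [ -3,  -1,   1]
Characteristic polynomial: det(λI - A) = λ³ - 6λ² + 4λ + 11
Testing integer divisors of the constant term: p(-1) = 0, so (λ + 1) is a factor:
p(λ) = (λ + 1)(λ² - 7λ + 11)
λ² - 7λ + 11 = 0  ⇒  λ = (7 ± √((-7)² - 4·(11)))/2 = (7 ± √(5))/2
  = (7 + √5)/2,  (7 - √5)/2

λ = -1, (7 + √5)/2, (7 - √5)/2  (≈ -1, 4.618, 2.382)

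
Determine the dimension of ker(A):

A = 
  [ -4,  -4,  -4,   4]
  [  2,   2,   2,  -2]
nullity(A) = 3

Row reduce:
R2 → R2 + (1/2)·R1
REF = 
  [ -4,  -4,  -4,   4]
  [  0,   0,   0,   0]
Pivot columns: 1 → 1 pivot.
rank(A) = 1, so nullity(A) = 4 - 1 = 3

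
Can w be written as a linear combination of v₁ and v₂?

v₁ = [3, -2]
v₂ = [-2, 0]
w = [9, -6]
Yes

Form the augmented matrix and row-reduce:
[v₁|v₂|w] = 
  [  3,  -2,   9]
  [ -2,   0,  -6]
R2 → R2 + (2/3)·R1
REF = 
  [   3,   -2,    9]
  [   0, -4/3,    0]

No row of the form [0 0 | nonzero], so the system is consistent. Back-substitution gives c₁ = 3, c₂ = 0: w = (3)·v₁ + (0)·v₂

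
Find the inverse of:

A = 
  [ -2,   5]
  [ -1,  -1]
det(A) = (-2)(-1) - (5)(-1) = 7
For a 2×2 matrix, A⁻¹ = (1/det(A)) · [[d, -b], [-c, a]]
    = (1/7) · [[-1, -5], [1, -2]]

A⁻¹ = 
  [-1/7, -5/7]
  [ 1/7, -2/7]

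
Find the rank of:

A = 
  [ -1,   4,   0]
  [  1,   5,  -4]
Row reduce:
R2 → R2 + (1)·R1
REF = 
  [ -1,   4,   0]
  [  0,   9,  -4]
Pivot columns: 1, 2 → 2 pivots.

rank(A) = 2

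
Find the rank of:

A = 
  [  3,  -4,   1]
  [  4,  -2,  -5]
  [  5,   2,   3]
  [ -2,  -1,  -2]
Row reduce:
R2 → R2 - (4/3)·R1
R3 → R3 - (5/3)·R1
R4 → R4 + (2/3)·R1
R3 → R3 - (13/5)·R2
R4 → R4 + (11/10)·R2
R4 → R4 + (83/178)·R3
REF = 
  [    3,    -4,     1]
  [    0,  10/3, -19/3]
  [    0,     0,  89/5]
  [    0,     0,     0]
Pivot columns: 1, 2, 3 → 3 pivots.

rank(A) = 3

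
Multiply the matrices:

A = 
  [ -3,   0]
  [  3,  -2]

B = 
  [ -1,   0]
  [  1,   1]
AB = 
  [  3,   0]
  [ -5,  -2]

A is 2×2 and B is 2×2, so AB is 2×2. Each entry is (row of A)·(column of B):
AB[1,1] = (-3)(-1) + (0)(1) = 3
AB[1,2] = (-3)(0) + (0)(1) = 0
AB[2,1] = (3)(-1) + (-2)(1) = -5
AB[2,2] = (3)(0) + (-2)(1) = -2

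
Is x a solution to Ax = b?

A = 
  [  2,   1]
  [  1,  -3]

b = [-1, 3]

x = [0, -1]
Yes

Ax = [-1, 3] = b ✓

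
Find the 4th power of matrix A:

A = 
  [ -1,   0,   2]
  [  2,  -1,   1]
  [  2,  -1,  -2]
A² = A·A:
A²[1,1] = (-1)(-1) + (0)(2) + (2)(2) = 5
A²[1,2] = (-1)(0) + (0)(-1) + (2)(-1) = -2
A²[1,3] = (-1)(2) + (0)(1) + (2)(-2) = -6
A²[2,1] = (2)(-1) + (-1)(2) + (1)(2) = -2
A²[2,2] = (2)(0) + (-1)(-1) + (1)(-1) = 0
A²[2,3] = (2)(2) + (-1)(1) + (1)(-2) = 1
A²[3,1] = (2)(-1) + (-1)(2) + (-2)(2) = -8
A²[3,2] = (2)(0) + (-1)(-1) + (-2)(-1) = 3
A²[3,3] = (2)(2) + (-1)(1) + (-2)(-2) = 7
A² = 
  [  5,  -2,  -6]
  [ -2,   0,   1]
  [ -8,   3,   7]

A^3 = A^2·A:
A^3[1,1] = (5)(-1) + (-2)(2) + (-6)(2) = -21
A^3[1,2] = (5)(0) + (-2)(-1) + (-6)(-1) = 8
A^3[1,3] = (5)(2) + (-2)(1) + (-6)(-2) = 20
A^3[2,1] = (-2)(-1) + (0)(2) + (1)(2) = 4
A^3[2,2] = (-2)(0) + (0)(-1) + (1)(-1) = -1
A^3[2,3] = (-2)(2) + (0)(1) + (1)(-2) = -6
A^3[3,1] = (-8)(-1) + (3)(2) + (7)(2) = 28
A^3[3,2] = (-8)(0) + (3)(-1) + (7)(-1) = -10
A^3[3,3] = (-8)(2) + (3)(1) + (7)(-2) = -27
A^3 = 
  [-21,   8,  20]
  [  4,  -1,  -6]
  [ 28, -10, -27]

A^4 = A^3·A:
A^4[1,1] = (-21)(-1) + (8)(2) + (20)(2) = 77
A^4[1,2] = (-21)(0) + (8)(-1) + (20)(-1) = -28
A^4[1,3] = (-21)(2) + (8)(1) + (20)(-2) = -74
A^4[2,1] = (4)(-1) + (-1)(2) + (-6)(2) = -18
A^4[2,2] = (4)(0) + (-1)(-1) + (-6)(-1) = 7
A^4[2,3] = (4)(2) + (-1)(1) + (-6)(-2) = 19
A^4[3,1] = (28)(-1) + (-10)(2) + (-27)(2) = -102
A^4[3,2] = (28)(0) + (-10)(-1) + (-27)(-1) = 37
A^4[3,3] = (28)(2) + (-10)(1) + (-27)(-2) = 100
A^4 = 
  [ 77, -28, -74]
  [-18,   7,  19]
  [-102,  37, 100]

Therefore
A^4 = 
  [ 77, -28, -74]
  [-18,   7,  19]
  [-102,  37, 100]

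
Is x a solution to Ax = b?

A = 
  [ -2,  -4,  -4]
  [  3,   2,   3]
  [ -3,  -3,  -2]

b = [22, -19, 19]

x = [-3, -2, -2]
Yes

Ax = [22, -19, 19] = b ✓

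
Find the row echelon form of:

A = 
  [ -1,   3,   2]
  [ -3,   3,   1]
Row operations:
R2 → R2 - (3)·R1

Resulting echelon form:
REF = 
  [ -1,   3,   2]
  [  0,  -6,  -5]

Rank = 2 (number of non-zero pivot rows).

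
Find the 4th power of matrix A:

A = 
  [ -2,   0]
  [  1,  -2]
A² = A·A:
A²[1,1] = (-2)(-2) + (0)(1) = 4
A²[1,2] = (-2)(0) + (0)(-2) = 0
A²[2,1] = (1)(-2) + (-2)(1) = -4
A²[2,2] = (1)(0) + (-2)(-2) = 4
A² = 
  [  4,   0]
  [ -4,   4]

A^3 = A^2·A:
A^3[1,1] = (4)(-2) + (0)(1) = -8
A^3[1,2] = (4)(0) + (0)(-2) = 0
A^3[2,1] = (-4)(-2) + (4)(1) = 12
A^3[2,2] = (-4)(0) + (4)(-2) = -8
A^3 = 
  [ -8,   0]
  [ 12,  -8]

A^4 = A^3·A:
A^4[1,1] = (-8)(-2) + (0)(1) = 16
A^4[1,2] = (-8)(0) + (0)(-2) = 0
A^4[2,1] = (12)(-2) + (-8)(1) = -32
A^4[2,2] = (12)(0) + (-8)(-2) = 16
A^4 = 
  [ 16,   0]
  [-32,  16]

Therefore
A^4 = 
  [ 16,   0]
  [-32,  16]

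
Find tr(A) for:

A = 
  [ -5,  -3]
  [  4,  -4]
-9

tr(A) = -5 + -4 = -9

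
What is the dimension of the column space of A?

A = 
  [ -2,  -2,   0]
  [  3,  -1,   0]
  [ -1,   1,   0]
Row reduce:
R2 → R2 + (3/2)·R1
R3 → R3 - (1/2)·R1
R3 → R3 + (1/2)·R2
REF = 
  [ -2,  -2,   0]
  [  0,  -4,   0]
  [  0,   0,   0]
Pivot columns: 1, 2 → 2 pivots.
dim(Col(A)) = number of pivot columns = 2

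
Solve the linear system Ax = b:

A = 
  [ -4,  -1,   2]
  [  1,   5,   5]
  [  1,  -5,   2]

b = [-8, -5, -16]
x = [0, 2, -3]

Row reduce the augmented matrix [A|b]:
R2 → R2 + (1/4)·R1
R3 → R3 + (1/4)·R1
R3 → R3 + (21/19)·R2
REF = 
  [     -4,      -1,       2,      -8]
  [      0,    19/4,    11/2,      -7]
  [      0,       0,  163/19, -489/19]

Back-substitution:
x₃ = (-489/19) / (163/19) = -3
x₂ = (-7 - (11/2)(-3)) / (19/4) = 2
x₁ = (-8 - (-1)(2) - (2)(-3)) / (-4) = 0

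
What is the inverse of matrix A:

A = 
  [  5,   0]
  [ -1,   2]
det(A) = (5)(2) - (0)(-1) = 10
For a 2×2 matrix, A⁻¹ = (1/det(A)) · [[d, -b], [-c, a]]
    = (1/10) · [[2, 0], [1, 5]]

A⁻¹ = 
  [ 1/5,    0]
  [1/10,  1/2]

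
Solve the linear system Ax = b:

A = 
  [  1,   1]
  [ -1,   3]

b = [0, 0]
x = [0, 0]

Row reduce the augmented matrix [A|b]:
R2 → R2 + (1)·R1
REF = 
  [  1,   1,   0]
  [  0,   4,   0]

Back-substitution:
x₂ = 0 / 4 = 0
x₁ = (0 - (1)(0)) / 1 = 0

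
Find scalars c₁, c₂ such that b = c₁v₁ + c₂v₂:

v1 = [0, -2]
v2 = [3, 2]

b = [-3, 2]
c1 = -2, c2 = -1

b = -2·v1 + -1·v2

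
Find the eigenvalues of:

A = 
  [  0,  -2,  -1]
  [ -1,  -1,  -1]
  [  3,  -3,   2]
Characteristic polynomial: det(λI - A) = λ³ - λ² - 4λ + 4
Testing integer divisors of the constant term: p(1) = 0, so (λ - 1) is a factor:
p(λ) = (λ - 1)(λ² - 4)
λ² - 4 = (λ + 2)(λ - 2)

λ = 1, 2, -2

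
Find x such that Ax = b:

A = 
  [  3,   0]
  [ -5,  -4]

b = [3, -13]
x = [1, 2]

Row reduce the augmented matrix [A|b]:
R2 → R2 + (5/3)·R1
REF = 
  [  3,   0,   3]
  [  0,  -4,  -8]

Back-substitution:
x₂ = (-8) / (-4) = 2
x₁ = (3 - (0)(2)) / 3 = 1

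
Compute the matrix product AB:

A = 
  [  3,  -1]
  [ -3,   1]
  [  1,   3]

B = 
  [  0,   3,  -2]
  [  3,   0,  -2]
AB = 
  [ -3,   9,  -4]
  [  3,  -9,   4]
  [  9,   3,  -8]

A is 3×2 and B is 2×3, so AB is 3×3. Each entry is (row of A)·(column of B):
AB[1,1] = (3)(0) + (-1)(3) = -3
AB[1,2] = (3)(3) + (-1)(0) = 9
AB[1,3] = (3)(-2) + (-1)(-2) = -4
AB[2,1] = (-3)(0) + (1)(3) = 3
AB[2,2] = (-3)(3) + (1)(0) = -9
AB[2,3] = (-3)(-2) + (1)(-2) = 4
AB[3,1] = (1)(0) + (3)(3) = 9
AB[3,2] = (1)(3) + (3)(0) = 3
AB[3,3] = (1)(-2) + (3)(-2) = -8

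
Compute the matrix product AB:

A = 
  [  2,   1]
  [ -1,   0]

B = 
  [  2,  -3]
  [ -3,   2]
A is 2×2 and B is 2×2, so AB is 2×2. Each entry is (row of A)·(column of B):
AB[1,1] = (2)(2) + (1)(-3) = 1
AB[1,2] = (2)(-3) + (1)(2) = -4
AB[2,1] = (-1)(2) + (0)(-3) = -2
AB[2,2] = (-1)(-3) + (0)(2) = 3

AB = 
  [  1,  -4]
  [ -2,   3]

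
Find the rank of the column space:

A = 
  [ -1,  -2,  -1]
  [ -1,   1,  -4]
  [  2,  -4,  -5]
Row reduce:
R2 → R2 - (1)·R1
R3 → R3 + (2)·R1
R3 → R3 + (8/3)·R2
REF = 
  [ -1,  -2,  -1]
  [  0,   3,  -3]
  [  0,   0, -15]
Pivot columns: 1, 2, 3 → 3 pivots.
dim(Col(A)) = number of pivot columns = 3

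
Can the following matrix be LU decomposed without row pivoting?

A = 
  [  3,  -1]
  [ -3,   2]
Yes.
A[1,1] = 3 ≠ 0, so Gaussian elimination proceeds without a row swap: multiplier ℓ₂₁ = (-3)/(3) = -1, and U[2,2] = 2 - (-1)(-1) = 1.
L = 
  [  1,   0]
  [ -1,   1]
U = 
  [  3,  -1]
  [  0,   1]
Check row 2 of LU: [(-1)(3), (-1)(-1) + 1] = [-3, 2] = row 2 of A ✓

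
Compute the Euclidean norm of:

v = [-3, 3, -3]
5.196

||v||₂ = √((-3)² + (3)² + (-3)²) = √27 = 5.196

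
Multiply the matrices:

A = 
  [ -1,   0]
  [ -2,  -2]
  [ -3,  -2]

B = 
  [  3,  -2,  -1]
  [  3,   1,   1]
AB = 
  [ -3,   2,   1]
  [-12,   2,   0]
  [-15,   4,   1]

A is 3×2 and B is 2×3, so AB is 3×3. Each entry is (row of A)·(column of B):
AB[1,1] = (-1)(3) + (0)(3) = -3
AB[1,2] = (-1)(-2) + (0)(1) = 2
AB[1,3] = (-1)(-1) + (0)(1) = 1
AB[2,1] = (-2)(3) + (-2)(3) = -12
AB[2,2] = (-2)(-2) + (-2)(1) = 2
AB[2,3] = (-2)(-1) + (-2)(1) = 0
AB[3,1] = (-3)(3) + (-2)(3) = -15
AB[3,2] = (-3)(-2) + (-2)(1) = 4
AB[3,3] = (-3)(-1) + (-2)(1) = 1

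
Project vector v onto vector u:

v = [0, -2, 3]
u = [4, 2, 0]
proj_u(v) = [-4/5, -2/5, 0]

v·u = (0)(4) + (-2)(2) + (3)(0) = -4
u·u = (4)² + (2)² + (0)² = 20
proj_u(v) = (v·u / u·u) × u = (-4/20) × u = (-1/5) × u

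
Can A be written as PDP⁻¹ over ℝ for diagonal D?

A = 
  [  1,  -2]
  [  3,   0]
No

tr(A) = 1, det(A) = 6
Characteristic polynomial: λ² - tr(A)λ + det(A) = λ² - λ + 6
λ² - λ + 6 = 0  ⇒  λ = (1 ± √((-1)² - 4·(6)))/2 = (1 ± √(-23))/2
  = (1 + i√23)/2,  (1 - i√23)/2
Eigenvalues: (1 + i√23)/2, (1 - i√23)/2  (≈ 0.5 + 2.398i, 0.5 - 2.398i)
Has complex eigenvalues (not diagonalizable over ℝ).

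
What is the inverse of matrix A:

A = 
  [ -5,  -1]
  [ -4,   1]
det(A) = (-5)(1) - (-1)(-4) = -9
For a 2×2 matrix, A⁻¹ = (1/det(A)) · [[d, -b], [-c, a]]
    = (-1/9) · [[1, 1], [4, -5]]

A⁻¹ = 
  [-1/9, -1/9]
  [-4/9,  5/9]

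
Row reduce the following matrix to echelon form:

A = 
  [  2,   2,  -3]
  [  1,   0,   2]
Row operations:
R2 → R2 - (1/2)·R1

Resulting echelon form:
REF = 
  [  2,   2,  -3]
  [  0,  -1, 7/2]

Rank = 2 (number of non-zero pivot rows).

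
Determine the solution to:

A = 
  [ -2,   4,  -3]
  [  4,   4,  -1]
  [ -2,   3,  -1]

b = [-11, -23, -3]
x = [-3, -2, 3]

Row reduce the augmented matrix [A|b]:
R2 → R2 + (2)·R1
R3 → R3 - (1)·R1
R3 → R3 + (1/12)·R2
REF = 
  [   -2,     4,    -3,   -11]
  [    0,    12,    -7,   -45]
  [    0,     0, 17/12,  17/4]

Back-substitution:
x₃ = (17/4) / (17/12) = 3
x₂ = (-45 - (-7)(3)) / 12 = -2
x₁ = (-11 - (4)(-2) - (-3)(3)) / (-2) = -3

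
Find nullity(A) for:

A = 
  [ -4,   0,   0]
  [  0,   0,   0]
nullity(A) = 2

Row reduce:
(no row operations needed)
REF = 
  [ -4,   0,   0]
  [  0,   0,   0]
Pivot columns: 1 → 1 pivot.
rank(A) = 1, so nullity(A) = 3 - 1 = 2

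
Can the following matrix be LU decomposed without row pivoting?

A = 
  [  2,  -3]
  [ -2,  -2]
Yes.
A[1,1] = 2 ≠ 0, so Gaussian elimination proceeds without a row swap: multiplier ℓ₂₁ = (-2)/(2) = -1, and U[2,2] = -2 - (-1)(-3) = -5.
L = 
  [  1,   0]
  [ -1,   1]
U = 
  [  2,  -3]
  [  0,  -5]
Check row 2 of LU: [(-1)(2), (-1)(-3) + (-5)] = [-2, -2] = row 2 of A ✓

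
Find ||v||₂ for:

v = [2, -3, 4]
5.385

||v||₂ = √((2)² + (-3)² + (4)²) = √29 = 5.385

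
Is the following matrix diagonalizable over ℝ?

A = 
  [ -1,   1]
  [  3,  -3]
Yes

tr(A) = -4, det(A) = 0
Characteristic polynomial: λ² - tr(A)λ + det(A) = λ² + 4λ
λ² + 4λ = λ(λ + 4)
Eigenvalues: 0, -4
λ=-4: alg. mult. = 1, geom. mult. = 2 - rank(A - (-4)I) = 2 - 1 = 1
λ=0: alg. mult. = 1, geom. mult. = 2 - rank(A - (0)I) = 2 - 1 = 1
Sum of geometric multiplicities equals n, so A has n independent eigenvectors.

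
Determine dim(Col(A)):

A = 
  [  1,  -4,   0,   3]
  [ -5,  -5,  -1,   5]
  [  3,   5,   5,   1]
dim(Col(A)) = 3

Row reduce:
R2 → R2 + (5)·R1
R3 → R3 - (3)·R1
R3 → R3 + (17/25)·R2
REF = 
  [     1,     -4,      0,      3]
  [     0,    -25,     -1,     20]
  [     0,      0, 108/25,   28/5]
Pivot columns: 1, 2, 3 → 3 pivots.
dim(Col(A)) = number of pivot columns = 3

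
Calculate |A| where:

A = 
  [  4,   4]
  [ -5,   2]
For a 2×2 matrix, det = ad - bc = (4)(2) - (4)(-5) = 28

det(A) = 28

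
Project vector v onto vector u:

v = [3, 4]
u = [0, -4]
v·u = (3)(0) + (4)(-4) = -16
u·u = (0)² + (-4)² = 16
proj_u(v) = (v·u / u·u) × u = (-16/16) × u = (-1) × u

proj_u(v) = [0, 4]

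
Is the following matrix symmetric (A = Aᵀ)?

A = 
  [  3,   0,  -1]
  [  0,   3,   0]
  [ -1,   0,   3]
Yes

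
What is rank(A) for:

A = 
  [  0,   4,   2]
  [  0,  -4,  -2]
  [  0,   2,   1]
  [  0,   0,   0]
rank(A) = 1

Row reduce:
R2 → R2 + (1)·R1
R3 → R3 - (1/2)·R1
REF = 
  [  0,   4,   2]
  [  0,   0,   0]
  [  0,   0,   0]
  [  0,   0,   0]
Pivot columns: 2 → 1 pivot.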